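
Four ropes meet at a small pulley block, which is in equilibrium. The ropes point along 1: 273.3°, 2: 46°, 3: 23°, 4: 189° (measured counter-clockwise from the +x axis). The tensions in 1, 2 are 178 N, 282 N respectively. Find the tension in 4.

T_4 ≈ 237 N

Resolve: ΣF_x = 178 cos 273.3° + 282 cos 46° + T_3 cos 23° + T_4 cos 189° = 0.
        ΣF_y = 178 sin 273.3° + 282 sin 46° + T_3 sin 23° + T_4 sin 189° = 0.
The known terms sum to (206.1, 25.15) N, so 0.9205 T_3 − 0.9877 T_4 = -206.1 and 0.3907 T_3 − 0.1564 T_4 = -25.15.
Solving simultaneously: T_3 = 30.62 N, T_4 = 237.2 N.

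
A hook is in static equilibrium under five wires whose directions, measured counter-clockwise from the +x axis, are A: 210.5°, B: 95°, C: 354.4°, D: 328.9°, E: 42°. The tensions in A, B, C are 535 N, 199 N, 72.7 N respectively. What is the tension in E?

Resolve: ΣF_x = 535 cos 210.5° + 199 cos 95° + 72.7 cos 354.4° + T_D cos 328.9° + T_E cos 42° = 0.
        ΣF_y = 535 sin 210.5° + 199 sin 95° + 72.7 sin 354.4° + T_D sin 328.9° + T_E sin 42° = 0.
The known terms sum to (-406, -80.38) N, so 0.8563 T_D + 0.7431 T_E = 406 and -0.5165 T_D + 0.6691 T_E = 80.38.
Solving simultaneously: T_D = 221.5 N, T_E = 291.1 N.

T_E ≈ 291 N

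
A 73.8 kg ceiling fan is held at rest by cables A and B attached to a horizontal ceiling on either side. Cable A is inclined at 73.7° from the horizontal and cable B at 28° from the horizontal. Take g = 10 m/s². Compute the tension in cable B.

T_B ≈ 212 N

Weight W = 73.8 × 10 = 738 N acts straight down.
Horizontal: T_A cos 73.7° = T_B cos 28°  →  T_A = 3.146 T_B.
Vertical: T_A sin 73.7° + T_B sin 28° = 738.
Substituting the horizontal relation into the vertical equation gives 3.489 T_B = 738, so T_B = 211.5 N.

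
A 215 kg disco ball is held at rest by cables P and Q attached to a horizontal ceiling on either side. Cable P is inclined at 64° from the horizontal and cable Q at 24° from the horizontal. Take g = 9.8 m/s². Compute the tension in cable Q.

Weight W = 215 × 9.8 = 2107 N acts straight down.
Horizontal: T_P cos 64° = T_Q cos 24°  →  T_P = 2.084 T_Q.
Vertical: T_P sin 64° + T_Q sin 24° = 2107.
Substituting the horizontal relation into the vertical equation gives 2.28 T_Q = 2107, so T_Q = 924.2 N.

T_Q ≈ 924 N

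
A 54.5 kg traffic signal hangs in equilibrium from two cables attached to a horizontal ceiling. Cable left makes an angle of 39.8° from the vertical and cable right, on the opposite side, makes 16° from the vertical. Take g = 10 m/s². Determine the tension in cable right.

T_right ≈ 422 N

Angles from the horizontal: cable left is 90° − 39.8° = 50.2°, cable right is 90° − 16° = 74°.
Weight W = 54.5 × 10 = 545 N acts straight down.
Horizontal: T_left cos 50.2° = T_right cos 74°  →  T_left = 0.4306 T_right.
Vertical: T_left sin 50.2° + T_right sin 74° = 545.
Substituting the horizontal relation into the vertical equation gives 1.292 T_right = 545, so T_right = 421.8 N.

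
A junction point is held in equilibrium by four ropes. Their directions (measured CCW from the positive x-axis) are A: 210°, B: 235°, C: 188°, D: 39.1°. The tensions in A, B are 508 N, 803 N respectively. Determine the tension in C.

Resolve: ΣF_x = 508 cos 210° + 803 cos 235° + T_C cos 188° + T_D cos 39.1° = 0.
        ΣF_y = 508 sin 210° + 803 sin 235° + T_C sin 188° + T_D sin 39.1° = 0.
The known terms sum to (-900.5, -911.8) N, so -0.9903 T_C + 0.7760 T_D = 900.5 and -0.1392 T_C + 0.6307 T_D = 911.8.
Solving simultaneously: T_C = 270.4 N, T_D = 1505 N.

T_C ≈ 270 N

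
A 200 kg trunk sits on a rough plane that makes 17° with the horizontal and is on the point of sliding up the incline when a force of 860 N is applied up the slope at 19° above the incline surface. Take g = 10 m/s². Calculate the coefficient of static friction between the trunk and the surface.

μ ≈ 0.140

On the verge of sliding up the incline, friction is at its maximum μN and acts down the slope.
Perpendicular to incline: N = W cos 17° − P sin 19° = 1913 − 280 = 1633 N.
Along incline: P cos 19° − μN = W sin 17° → μ = −(W sin 17° − P cos 19°) / N = 0.1399.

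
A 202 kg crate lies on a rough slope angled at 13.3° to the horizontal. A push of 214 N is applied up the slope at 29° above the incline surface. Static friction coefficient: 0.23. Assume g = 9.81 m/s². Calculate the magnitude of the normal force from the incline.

N ≈ 1820 N

Axes along / perpendicular to the incline. W sin 13.3° = 455.9 N down-slope; W cos 13.3° = 1928 N into the surface.
Perpendicular: N = W cos 13.3° − P sin 29° = 1928 − 103.7 = 1825 N.
Along incline: P cos 29° + f = W sin 13.3° (friction acts up-slope) → f = 455.9 − 187.2 = 268.7 N.
|f| = 268.7 N ≤ μN = 419.7 N, so the crate is indeed static.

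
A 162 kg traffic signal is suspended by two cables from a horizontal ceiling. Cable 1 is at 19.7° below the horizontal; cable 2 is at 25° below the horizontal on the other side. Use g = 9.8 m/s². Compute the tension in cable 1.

T_1 ≈ 2050 N

Weight W = 162 × 9.8 = 1588 N acts straight down.
Horizontal: T_1 cos 19.7° = T_2 cos 25°  →  T_2 = 1.039 T_1.
Vertical: T_1 sin 19.7° + T_2 sin 25° = 1588.
Substituting the horizontal relation into the vertical equation gives 0.7761 T_1 = 1588, so T_1 = 2046 N.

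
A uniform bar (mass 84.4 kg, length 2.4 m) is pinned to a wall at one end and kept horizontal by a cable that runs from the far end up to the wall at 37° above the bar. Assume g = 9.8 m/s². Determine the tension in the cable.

Take torques about the hinge: T sin 37° · 2.4 = 84.4×9.8×1.2 = 992.54 N·m.
So T = 992.54 / (0.6018 × 2.4) = 687.19 N.

T ≈ 687 N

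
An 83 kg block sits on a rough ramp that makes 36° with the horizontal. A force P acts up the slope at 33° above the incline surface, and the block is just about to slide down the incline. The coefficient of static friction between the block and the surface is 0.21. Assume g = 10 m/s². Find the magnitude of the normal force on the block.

On the verge of sliding down the incline, friction equals μN and acts up the slope.
Perpendicular: N + P sin 33° = W cos 36° = 671.5 N.
Along incline: P cos 33° + μN = W sin 36° with W sin 36° = 487.9 N.
Solving the pair for P and N: P = 478.9 N, N = 410.7 N (and f = μN = 86.24 N).

N ≈ 411 N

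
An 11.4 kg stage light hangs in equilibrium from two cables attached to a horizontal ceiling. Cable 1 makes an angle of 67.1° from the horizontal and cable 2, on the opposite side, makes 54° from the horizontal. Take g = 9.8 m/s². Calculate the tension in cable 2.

Weight W = 11.4 × 9.8 = 111.7 N acts straight down.
Horizontal: T_1 cos 67.1° = T_2 cos 54°  →  T_1 = 1.511 T_2.
Vertical: T_1 sin 67.1° + T_2 sin 54° = 111.7.
Substituting the horizontal relation into the vertical equation gives 2.2 T_2 = 111.7, so T_2 = 50.77 N.

T_2 ≈ 50.8 N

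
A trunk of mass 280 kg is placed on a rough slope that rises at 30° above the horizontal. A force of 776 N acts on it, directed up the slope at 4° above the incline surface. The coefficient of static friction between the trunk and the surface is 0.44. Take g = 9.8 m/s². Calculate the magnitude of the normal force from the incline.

Axes along / perpendicular to the incline. W sin 30° = 1372 N down-slope; W cos 30° = 2376 N into the surface.
Perpendicular: N = W cos 30° − P sin 4° = 2376 − 54.13 = 2322 N.
Along incline: P cos 4° + f = W sin 30° (friction acts up-slope) → f = 1372 − 774.1 = 597.9 N.
|f| = 597.9 N ≤ μN = 1022 N, so the trunk is indeed static.

N ≈ 2320 N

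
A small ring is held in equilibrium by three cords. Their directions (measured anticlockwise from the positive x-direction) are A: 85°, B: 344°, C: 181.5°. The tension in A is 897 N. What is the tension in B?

T_B ≈ 2960 N

Resolve: ΣF_x = 897 cos 85° + T_B cos 344° + T_C cos 181.5° = 0.
        ΣF_y = 897 sin 85° + T_B sin 344° + T_C sin 181.5° = 0.
The known terms sum to (78.18, 893.6) N, so 0.9613 T_B − 0.9997 T_C = -78.18 and -0.2756 T_B − 0.0262 T_C = -893.6.
Solving simultaneously: T_B = 2964 N, T_C = 2928 N.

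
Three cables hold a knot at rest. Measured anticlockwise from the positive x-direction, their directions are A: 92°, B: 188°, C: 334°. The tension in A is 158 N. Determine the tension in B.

T_B ≈ 249 N

Resolve: ΣF_x = 158 cos 92° + T_B cos 188° + T_C cos 334° = 0.
        ΣF_y = 158 sin 92° + T_B sin 188° + T_C sin 334° = 0.
The known terms sum to (-5.514, 157.9) N, so -0.9903 T_B + 0.8988 T_C = 5.514 and -0.1392 T_B − 0.4384 T_C = -157.9.
Solving simultaneously: T_B = 249.5 N, T_C = 281 N.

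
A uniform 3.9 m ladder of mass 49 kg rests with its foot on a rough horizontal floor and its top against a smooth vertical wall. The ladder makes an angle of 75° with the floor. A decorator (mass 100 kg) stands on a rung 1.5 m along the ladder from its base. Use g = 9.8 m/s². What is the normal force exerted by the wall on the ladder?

Torques about the foot: N_wall · 3.9 sin 75° = 49×9.8×1.95 cos 75° + 100×9.8×1.5 cos 75° → N_wall = 165.33 N.

N_wall ≈ 165 N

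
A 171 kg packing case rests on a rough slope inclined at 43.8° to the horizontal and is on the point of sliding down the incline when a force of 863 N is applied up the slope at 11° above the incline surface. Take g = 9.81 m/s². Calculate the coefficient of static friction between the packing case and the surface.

μ ≈ 0.300

On the verge of sliding down the incline, friction is at its maximum μN and acts up the slope.
Perpendicular to incline: N = W cos 43.8° − P sin 11° = 1211 − 164.7 = 1046 N.
Along incline: P cos 11° + μN = W sin 43.8° → μ = (W sin 43.8° − P cos 11°) / N = 0.3001.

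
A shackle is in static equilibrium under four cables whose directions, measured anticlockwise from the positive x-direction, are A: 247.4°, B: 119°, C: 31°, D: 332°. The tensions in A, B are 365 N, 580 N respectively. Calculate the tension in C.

T_C ≈ 55.4 N

Resolve: ΣF_x = 365 cos 247.4° + 580 cos 119° + T_C cos 31° + T_D cos 332° = 0.
        ΣF_y = 365 sin 247.4° + 580 sin 119° + T_C sin 31° + T_D sin 332° = 0.
The known terms sum to (-421.5, 170.3) N, so 0.8572 T_C + 0.8829 T_D = 421.5 and 0.5150 T_C − 0.4695 T_D = -170.3.
Solving simultaneously: T_C = 55.40 N, T_D = 423.5 N.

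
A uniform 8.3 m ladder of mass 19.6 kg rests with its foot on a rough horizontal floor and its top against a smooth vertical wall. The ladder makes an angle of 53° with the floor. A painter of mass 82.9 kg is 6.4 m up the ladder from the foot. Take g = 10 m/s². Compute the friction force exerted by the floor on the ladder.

f ≈ 556 N

Torques about the foot: N_wall · 8.3 sin 53° = 19.6×10×4.15 cos 53° + 82.9×10×6.4 cos 53° → N_wall = 555.54 N.
ΣF_x = 0: f_floor = N_wall = 555.54 N.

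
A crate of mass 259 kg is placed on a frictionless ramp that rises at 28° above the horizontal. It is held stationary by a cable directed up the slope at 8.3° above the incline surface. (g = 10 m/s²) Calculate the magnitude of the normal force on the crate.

Take axes along and perpendicular to the incline. Weight components: W sin 28° = 1216 N down-slope, W cos 28° = 2287 N into the surface.
Along incline: T cos 8.3° = W sin 28° → T = 1229 N.
Perpendicular: N = W cos 28° − T sin 8.3° = 2109 N.

N ≈ 2110 N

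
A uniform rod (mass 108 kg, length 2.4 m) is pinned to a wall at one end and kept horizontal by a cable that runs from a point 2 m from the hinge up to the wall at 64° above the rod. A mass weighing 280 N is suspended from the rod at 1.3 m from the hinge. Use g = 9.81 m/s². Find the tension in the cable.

T ≈ 910 N

Take torques about the hinge: T sin 64° · 2 = 108×9.81×1.2 + 280×1.3 = 1635.4 N·m.
So T = 1635.4 / (0.8988 × 2) = 909.76 N.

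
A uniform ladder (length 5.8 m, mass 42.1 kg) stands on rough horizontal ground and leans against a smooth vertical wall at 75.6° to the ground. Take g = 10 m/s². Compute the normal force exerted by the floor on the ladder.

N_floor ≈ 421 N

ΣF_y = 0: N_floor = 42.1×10 = 421 N.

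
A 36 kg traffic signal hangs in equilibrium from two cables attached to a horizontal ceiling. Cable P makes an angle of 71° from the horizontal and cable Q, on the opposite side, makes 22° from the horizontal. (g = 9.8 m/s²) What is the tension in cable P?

T_P ≈ 328 N

Weight W = 36 × 9.8 = 352.8 N acts straight down.
Horizontal: T_P cos 71° = T_Q cos 22°  →  T_Q = 0.3511 T_P.
Vertical: T_P sin 71° + T_Q sin 22° = 352.8.
Substituting the horizontal relation into the vertical equation gives 1.077 T_P = 352.8, so T_P = 327.6 N.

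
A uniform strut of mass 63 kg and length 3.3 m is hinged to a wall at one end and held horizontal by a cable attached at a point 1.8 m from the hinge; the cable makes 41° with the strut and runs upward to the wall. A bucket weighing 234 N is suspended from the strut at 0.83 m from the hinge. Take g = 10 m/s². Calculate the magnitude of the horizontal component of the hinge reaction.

H_x ≈ 788 N

Take torques about the hinge: T sin 41° · 1.8 = 63×10×1.65 + 234×0.83 = 1233.7 N·m.
So T = 1233.7 / (0.6561 × 1.8) = 1044.7 N.
ΣF_x = 0: H_x = T cos 41° = 788.46 N.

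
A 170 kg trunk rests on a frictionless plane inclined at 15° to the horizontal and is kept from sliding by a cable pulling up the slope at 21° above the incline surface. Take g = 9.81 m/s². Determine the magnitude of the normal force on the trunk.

N ≈ 1450 N

Take axes along and perpendicular to the incline. Weight components: W sin 15° = 431.6 N down-slope, W cos 15° = 1611 N into the surface.
Along incline: T cos 21° = W sin 15° → T = 462.3 N.
Perpendicular: N = W cos 15° − T sin 21° = 1445 N.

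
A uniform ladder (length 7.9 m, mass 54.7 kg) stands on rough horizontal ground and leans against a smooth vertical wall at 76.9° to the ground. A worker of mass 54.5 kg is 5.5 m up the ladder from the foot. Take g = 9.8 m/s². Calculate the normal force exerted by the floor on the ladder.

ΣF_y = 0: N_floor = 54.7×9.8 + 54.5×9.8 = 1070.2 N.

N_floor ≈ 1070 N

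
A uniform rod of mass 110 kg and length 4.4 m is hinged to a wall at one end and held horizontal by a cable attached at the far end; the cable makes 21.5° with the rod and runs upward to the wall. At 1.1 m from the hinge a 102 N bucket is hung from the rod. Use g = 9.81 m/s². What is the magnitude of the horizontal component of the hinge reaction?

H_x ≈ 1430 N

Take torques about the hinge: T sin 21.5° · 4.4 = 110×9.81×2.2 + 102×1.1 = 2486.2 N·m.
So T = 2486.2 / (0.3665 × 4.4) = 1541.7 N.
ΣF_x = 0: H_x = T cos 21.5° = 1434.5 N.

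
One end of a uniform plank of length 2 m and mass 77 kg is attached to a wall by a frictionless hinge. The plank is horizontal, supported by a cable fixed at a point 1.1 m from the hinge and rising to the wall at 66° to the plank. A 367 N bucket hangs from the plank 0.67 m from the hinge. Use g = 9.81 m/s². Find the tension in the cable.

Take torques about the hinge: T sin 66° · 1.1 = 77×9.81×1 + 367×0.67 = 1001.3 N·m.
So T = 1001.3 / (0.9135 × 1.1) = 996.38 N.

T ≈ 996 N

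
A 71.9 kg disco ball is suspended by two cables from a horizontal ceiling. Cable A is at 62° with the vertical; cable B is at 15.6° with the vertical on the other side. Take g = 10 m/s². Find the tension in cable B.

Angles from the horizontal: cable A is 90° − 62° = 28°, cable B is 90° − 15.6° = 74.4°.
Weight W = 71.9 × 10 = 719 N acts straight down.
Horizontal: T_A cos 28° = T_B cos 74.4°  →  T_A = 0.3046 T_B.
Vertical: T_A sin 28° + T_B sin 74.4° = 719.
Substituting the horizontal relation into the vertical equation gives 1.106 T_B = 719, so T_B = 650 N.

T_B ≈ 650 N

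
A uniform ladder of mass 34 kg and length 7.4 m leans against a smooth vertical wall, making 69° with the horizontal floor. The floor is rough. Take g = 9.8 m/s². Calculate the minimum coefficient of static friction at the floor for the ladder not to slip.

ΣF_y = 0: N_floor = 34×9.8 = 333.2 N.
Torques about the foot: N_wall · 7.4 sin 69° = 34×9.8×3.7 cos 69° → N_wall = 63.952 N.
ΣF_x = 0: f_floor = N_wall = 63.952 N.
μ_min = f_floor / N_floor = 63.952 / 333.2 = 0.1919.

μ_min ≈ 0.192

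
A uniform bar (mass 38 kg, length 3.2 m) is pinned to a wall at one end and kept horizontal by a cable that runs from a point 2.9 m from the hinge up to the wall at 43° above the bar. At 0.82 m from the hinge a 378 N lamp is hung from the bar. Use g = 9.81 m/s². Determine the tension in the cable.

Take torques about the hinge: T sin 43° · 2.9 = 38×9.81×1.6 + 378×0.82 = 906.41 N·m.
So T = 906.41 / (0.6820 × 2.9) = 458.29 N.

T ≈ 458 N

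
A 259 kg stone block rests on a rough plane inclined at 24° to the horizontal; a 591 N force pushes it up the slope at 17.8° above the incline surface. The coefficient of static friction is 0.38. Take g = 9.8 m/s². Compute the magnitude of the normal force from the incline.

Axes along / perpendicular to the incline. W sin 24° = 1032 N down-slope; W cos 24° = 2319 N into the surface.
Perpendicular: N = W cos 24° − P sin 17.8° = 2319 − 180.7 = 2138 N.
Along incline: P cos 17.8° + f = W sin 24° (friction acts up-slope) → f = 1032 − 562.7 = 469.7 N.
|f| = 469.7 N ≤ μN = 812.5 N, so the stone block is indeed static.

N ≈ 2140 N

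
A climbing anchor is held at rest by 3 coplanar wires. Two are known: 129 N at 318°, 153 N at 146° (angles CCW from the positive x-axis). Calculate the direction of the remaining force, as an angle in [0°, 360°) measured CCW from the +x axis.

θ ≈ 1.41°

Sum the known components: ΣF_x = -30.98 N, ΣF_y = -0.7613 N.
For equilibrium the remaining force must supply (−ΣF_x, −ΣF_y) = (30.98, 0.7613) N.
Magnitude = √((30.98)² + (0.7613)²) = 30.99 N; direction = atan2(0.7613, 30.98) = 1.4°.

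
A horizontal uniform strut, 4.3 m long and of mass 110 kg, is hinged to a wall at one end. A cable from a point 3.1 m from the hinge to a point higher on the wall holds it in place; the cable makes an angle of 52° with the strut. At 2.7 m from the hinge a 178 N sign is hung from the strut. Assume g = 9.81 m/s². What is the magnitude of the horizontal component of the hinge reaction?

Take torques about the hinge: T sin 52° · 3.1 = 110×9.81×2.15 + 178×2.7 = 2800.7 N·m.
So T = 2800.7 / (0.7880 × 3.1) = 1146.5 N.
ΣF_x = 0: H_x = T cos 52° = 705.84 N.

H_x ≈ 706 N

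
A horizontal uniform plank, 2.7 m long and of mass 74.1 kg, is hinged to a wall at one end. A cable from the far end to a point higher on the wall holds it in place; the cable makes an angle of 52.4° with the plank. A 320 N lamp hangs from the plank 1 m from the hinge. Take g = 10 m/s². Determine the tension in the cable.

Take torques about the hinge: T sin 52.4° · 2.7 = 74.1×10×1.35 + 320×1 = 1320.3 N·m.
So T = 1320.3 / (0.7923 × 2.7) = 617.22 N.

T ≈ 617 N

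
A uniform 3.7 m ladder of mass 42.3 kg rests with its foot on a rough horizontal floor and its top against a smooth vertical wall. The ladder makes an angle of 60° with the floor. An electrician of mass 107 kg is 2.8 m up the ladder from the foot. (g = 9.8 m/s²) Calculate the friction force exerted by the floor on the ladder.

f ≈ 578 N

Torques about the foot: N_wall · 3.7 sin 60° = 42.3×9.8×1.85 cos 60° + 107×9.8×2.8 cos 60° → N_wall = 577.82 N.
ΣF_x = 0: f_floor = N_wall = 577.82 N.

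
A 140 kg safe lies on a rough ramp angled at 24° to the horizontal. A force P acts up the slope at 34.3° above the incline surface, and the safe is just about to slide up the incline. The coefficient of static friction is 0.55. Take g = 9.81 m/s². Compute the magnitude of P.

P ≈ 1100 N

On the verge of sliding up the incline, friction equals μN and acts down the slope.
Perpendicular: N + P sin 34.3° = W cos 24° = 1255 N.
Along incline: P cos 34.3° = W sin 24° + μN  with W sin 24° = 558.6 N.
Solving the pair for P and N: P = 1099 N, N = 635.3 N (and f = μN = 349.4 N).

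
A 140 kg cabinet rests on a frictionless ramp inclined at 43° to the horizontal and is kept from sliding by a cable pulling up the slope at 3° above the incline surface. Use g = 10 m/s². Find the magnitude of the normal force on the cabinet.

Take axes along and perpendicular to the incline. Weight components: W sin 43° = 954.8 N down-slope, W cos 43° = 1024 N into the surface.
Along incline: T cos 3° = W sin 43° → T = 956.1 N.
Perpendicular: N = W cos 43° − T sin 3° = 973.9 N.

N ≈ 974 N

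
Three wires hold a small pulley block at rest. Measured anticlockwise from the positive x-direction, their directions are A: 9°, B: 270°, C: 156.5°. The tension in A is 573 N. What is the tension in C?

T_C ≈ 617 N

Resolve: ΣF_x = 573 cos 9° + T_B cos 270° + T_C cos 156.5° = 0.
        ΣF_y = 573 sin 9° + T_B sin 270° + T_C sin 156.5° = 0.
The known terms sum to (565.9, 89.64) N, so 0.0000 T_B − 0.9171 T_C = -565.9 and -1.0000 T_B + 0.3987 T_C = -89.64.
Solving simultaneously: T_B = 335.7 N, T_C = 617.1 N.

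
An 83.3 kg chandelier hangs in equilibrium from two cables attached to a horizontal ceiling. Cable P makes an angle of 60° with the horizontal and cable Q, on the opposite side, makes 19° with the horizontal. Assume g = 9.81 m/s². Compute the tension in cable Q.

T_Q ≈ 416 N

Weight W = 83.3 × 9.81 = 817.2 N acts straight down.
Horizontal: T_P cos 60° = T_Q cos 19°  →  T_P = 1.891 T_Q.
Vertical: T_P sin 60° + T_Q sin 19° = 817.2.
Substituting the horizontal relation into the vertical equation gives 1.963 T_Q = 817.2, so T_Q = 416.2 N.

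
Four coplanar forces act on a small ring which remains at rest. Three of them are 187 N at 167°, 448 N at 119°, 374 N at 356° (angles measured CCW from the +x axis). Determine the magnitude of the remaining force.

Sum the known components: ΣF_x = -26.31 N, ΣF_y = 407.8 N.
For equilibrium the remaining force must supply (−ΣF_x, −ΣF_y) = (26.31, -407.8) N.
Magnitude = √((26.31)² + (-407.8)²) = 408.7 N; direction = atan2(-407.8, 26.31) = 273.7°.

F ≈ 409 N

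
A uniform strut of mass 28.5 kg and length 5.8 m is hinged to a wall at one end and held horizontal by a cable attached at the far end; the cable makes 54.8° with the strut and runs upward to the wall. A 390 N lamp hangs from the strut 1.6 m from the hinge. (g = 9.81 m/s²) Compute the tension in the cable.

T ≈ 303 N

Take torques about the hinge: T sin 54.8° · 5.8 = 28.5×9.81×2.9 + 390×1.6 = 1434.8 N·m.
So T = 1434.8 / (0.8171 × 5.8) = 302.74 N.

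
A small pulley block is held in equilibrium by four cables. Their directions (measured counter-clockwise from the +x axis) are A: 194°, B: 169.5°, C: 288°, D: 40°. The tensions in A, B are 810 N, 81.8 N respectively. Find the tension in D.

Resolve: ΣF_x = 810 cos 194° + 81.8 cos 169.5° + T_C cos 288° + T_D cos 40° = 0.
        ΣF_y = 810 sin 194° + 81.8 sin 169.5° + T_C sin 288° + T_D sin 40° = 0.
The known terms sum to (-866.4, -181) N, so 0.3090 T_C + 0.7660 T_D = 866.4 and -0.9511 T_C + 0.6428 T_D = 181.
Solving simultaneously: T_C = 451 N, T_D = 949 N.

T_D ≈ 949 N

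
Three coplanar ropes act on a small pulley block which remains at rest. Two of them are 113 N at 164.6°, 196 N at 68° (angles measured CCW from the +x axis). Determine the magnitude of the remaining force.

Sum the known components: ΣF_x = -35.52 N, ΣF_y = 211.7 N.
For equilibrium the remaining force must supply (−ΣF_x, −ΣF_y) = (35.52, -211.7) N.
Magnitude = √((35.52)² + (-211.7)²) = 214.7 N; direction = atan2(-211.7, 35.52) = 279.5°.

F ≈ 215 N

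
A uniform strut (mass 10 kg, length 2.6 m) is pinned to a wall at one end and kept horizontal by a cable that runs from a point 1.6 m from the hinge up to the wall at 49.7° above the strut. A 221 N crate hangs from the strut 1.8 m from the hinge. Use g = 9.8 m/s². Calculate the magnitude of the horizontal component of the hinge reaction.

H_x ≈ 278 N

Take torques about the hinge: T sin 49.7° · 1.6 = 10×9.8×1.3 + 221×1.8 = 525.2 N·m.
So T = 525.2 / (0.7627 × 1.6) = 430.4 N.
ΣF_x = 0: H_x = T cos 49.7° = 278.38 N.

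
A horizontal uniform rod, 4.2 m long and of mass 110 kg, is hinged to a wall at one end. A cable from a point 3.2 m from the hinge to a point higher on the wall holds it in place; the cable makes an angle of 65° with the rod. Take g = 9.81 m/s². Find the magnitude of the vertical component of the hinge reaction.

Take torques about the hinge: T sin 65° · 3.2 = 110×9.81×2.1 = 2266.1 N·m.
So T = 2266.1 / (0.9063 × 3.2) = 781.37 N.
ΣF_y = 0: H_y = (110×9.81) − T sin 65° = 1079.1 − 708.16 = 370.94 N.

|H_y| ≈ 371 N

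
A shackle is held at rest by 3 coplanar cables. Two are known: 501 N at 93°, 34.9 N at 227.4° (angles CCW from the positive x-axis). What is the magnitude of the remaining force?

F ≈ 477 N

Sum the known components: ΣF_x = -49.84 N, ΣF_y = 474.6 N.
For equilibrium the remaining force must supply (−ΣF_x, −ΣF_y) = (49.84, -474.6) N.
Magnitude = √((49.84)² + (-474.6)²) = 477.2 N; direction = atan2(-474.6, 49.84) = 276.0°.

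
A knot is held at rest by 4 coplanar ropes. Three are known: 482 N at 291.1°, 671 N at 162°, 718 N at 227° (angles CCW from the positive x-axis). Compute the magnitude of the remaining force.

Sum the known components: ΣF_x = -954.3 N, ΣF_y = -767.4 N.
For equilibrium the remaining force must supply (−ΣF_x, −ΣF_y) = (954.3, 767.4) N.
Magnitude = √((954.3)² + (767.4)²) = 1225 N; direction = atan2(767.4, 954.3) = 38.8°.

F ≈ 1220 N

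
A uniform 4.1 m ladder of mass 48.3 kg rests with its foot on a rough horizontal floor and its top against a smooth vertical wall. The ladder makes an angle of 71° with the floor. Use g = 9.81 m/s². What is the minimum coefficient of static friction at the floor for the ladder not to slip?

μ_min ≈ 0.172

ΣF_y = 0: N_floor = 48.3×9.81 = 473.82 N.
Torques about the foot: N_wall · 4.1 sin 71° = 48.3×9.81×2.05 cos 71° → N_wall = 81.575 N.
ΣF_x = 0: f_floor = N_wall = 81.575 N.
μ_min = f_floor / N_floor = 81.575 / 473.82 = 0.1722.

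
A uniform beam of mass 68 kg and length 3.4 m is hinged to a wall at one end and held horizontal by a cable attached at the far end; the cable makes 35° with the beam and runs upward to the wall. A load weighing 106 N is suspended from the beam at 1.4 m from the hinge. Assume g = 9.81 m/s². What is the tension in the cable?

Take torques about the hinge: T sin 35° · 3.4 = 68×9.81×1.7 + 106×1.4 = 1282.4 N·m.
So T = 1282.4 / (0.5736 × 3.4) = 657.61 N.

T ≈ 658 N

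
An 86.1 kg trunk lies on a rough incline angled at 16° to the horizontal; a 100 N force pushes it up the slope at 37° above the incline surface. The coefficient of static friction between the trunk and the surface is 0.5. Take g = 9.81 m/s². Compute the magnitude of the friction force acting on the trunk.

f ≈ 153 N

Axes along / perpendicular to the incline. W sin 16° = 232.8 N down-slope; W cos 16° = 811.9 N into the surface.
Perpendicular: N = W cos 16° − P sin 37° = 811.9 − 60.18 = 751.7 N.
Along incline: P cos 37° + f = W sin 16° (friction acts up-slope) → f = 232.8 − 79.86 = 153 N.
|f| = 153 N ≤ μN = 375.9 N, so the trunk is indeed static.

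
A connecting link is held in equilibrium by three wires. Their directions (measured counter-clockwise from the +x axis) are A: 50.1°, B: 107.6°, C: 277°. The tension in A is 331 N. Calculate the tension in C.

T_C ≈ 1520 N

Resolve: ΣF_x = 331 cos 50.1° + T_B cos 107.6° + T_C cos 277° = 0.
        ΣF_y = 331 sin 50.1° + T_B sin 107.6° + T_C sin 277° = 0.
The known terms sum to (212.3, 253.9) N, so -0.3024 T_B + 0.1219 T_C = -212.3 and 0.9532 T_B − 0.9925 T_C = -253.9.
Solving simultaneously: T_B = 1314 N, T_C = 1518 N.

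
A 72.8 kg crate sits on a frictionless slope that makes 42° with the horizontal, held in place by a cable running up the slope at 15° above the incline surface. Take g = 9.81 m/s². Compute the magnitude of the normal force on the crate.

Take axes along and perpendicular to the incline. Weight components: W sin 42° = 477.9 N down-slope, W cos 42° = 530.7 N into the surface.
Along incline: T cos 15° = W sin 42° → T = 494.7 N.
Perpendicular: N = W cos 42° − T sin 15° = 402.7 N.

N ≈ 403 N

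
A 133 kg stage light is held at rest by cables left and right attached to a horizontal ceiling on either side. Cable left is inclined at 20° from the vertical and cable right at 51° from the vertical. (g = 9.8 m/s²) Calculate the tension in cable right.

Angles from the horizontal: cable left is 90° − 20° = 70°, cable right is 90° − 51° = 39°.
Weight W = 133 × 9.8 = 1303 N acts straight down.
Horizontal: T_left cos 70° = T_right cos 39°  →  T_left = 2.272 T_right.
Vertical: T_left sin 70° + T_right sin 39° = 1303.
Substituting the horizontal relation into the vertical equation gives 2.765 T_right = 1303, so T_right = 471.5 N.

T_right ≈ 471 N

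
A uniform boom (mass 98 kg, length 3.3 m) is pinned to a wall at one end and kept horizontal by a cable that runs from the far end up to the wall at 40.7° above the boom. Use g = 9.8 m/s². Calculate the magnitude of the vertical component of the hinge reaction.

|H_y| ≈ 480 N

Take torques about the hinge: T sin 40.7° · 3.3 = 98×9.8×1.65 = 1584.7 N·m.
So T = 1584.7 / (0.6521 × 3.3) = 736.39 N.
ΣF_y = 0: H_y = (98×9.8) − T sin 40.7° = 960.4 − 480.2 = 480.2 N.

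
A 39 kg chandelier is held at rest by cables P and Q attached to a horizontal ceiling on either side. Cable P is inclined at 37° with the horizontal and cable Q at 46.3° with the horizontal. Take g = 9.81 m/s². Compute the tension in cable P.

T_P ≈ 266 N

Weight W = 39 × 9.81 = 382.6 N acts straight down.
Horizontal: T_P cos 37° = T_Q cos 46.3°  →  T_Q = 1.156 T_P.
Vertical: T_P sin 37° + T_Q sin 46.3° = 382.6.
Substituting the horizontal relation into the vertical equation gives 1.438 T_P = 382.6, so T_P = 266.1 N.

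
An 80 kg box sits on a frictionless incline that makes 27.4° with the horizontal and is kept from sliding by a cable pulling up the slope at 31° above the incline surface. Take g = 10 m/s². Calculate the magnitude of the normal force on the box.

N ≈ 489 N

Take axes along and perpendicular to the incline. Weight components: W sin 27.4° = 368.2 N down-slope, W cos 27.4° = 710.3 N into the surface.
Along incline: T cos 31° = W sin 27.4° → T = 429.5 N.
Perpendicular: N = W cos 27.4° − T sin 31° = 489 N.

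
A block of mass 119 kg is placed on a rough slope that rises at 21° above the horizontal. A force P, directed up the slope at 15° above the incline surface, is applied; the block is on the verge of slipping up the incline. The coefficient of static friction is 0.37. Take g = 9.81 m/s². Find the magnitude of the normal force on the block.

N ≈ 890 N

On the verge of sliding up the incline, friction equals μN and acts down the slope.
Perpendicular: N + P sin 15° = W cos 21° = 1090 N.
Along incline: P cos 15° = W sin 21° + μN  with W sin 21° = 418.4 N.
Solving the pair for P and N: P = 773.9 N, N = 889.6 N (and f = μN = 329.1 N).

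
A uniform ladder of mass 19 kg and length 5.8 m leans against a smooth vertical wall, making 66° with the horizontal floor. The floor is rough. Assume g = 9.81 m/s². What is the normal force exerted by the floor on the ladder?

N_floor ≈ 186 N

ΣF_y = 0: N_floor = 19×9.81 = 186.39 N.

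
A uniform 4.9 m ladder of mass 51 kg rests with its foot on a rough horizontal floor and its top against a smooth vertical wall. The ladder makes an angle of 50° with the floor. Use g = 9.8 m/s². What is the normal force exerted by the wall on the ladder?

Torques about the foot: N_wall · 4.9 sin 50° = 51×9.8×2.45 cos 50° → N_wall = 209.69 N.

N_wall ≈ 210 N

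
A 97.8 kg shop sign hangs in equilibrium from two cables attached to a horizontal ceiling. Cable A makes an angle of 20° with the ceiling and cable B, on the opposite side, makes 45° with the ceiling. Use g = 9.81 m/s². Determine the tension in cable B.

Weight W = 97.8 × 9.81 = 959.4 N acts straight down.
Horizontal: T_A cos 20° = T_B cos 45°  →  T_A = 0.7525 T_B.
Vertical: T_A sin 20° + T_B sin 45° = 959.4.
Substituting the horizontal relation into the vertical equation gives 0.9645 T_B = 959.4, so T_B = 994.8 N.

T_B ≈ 995 N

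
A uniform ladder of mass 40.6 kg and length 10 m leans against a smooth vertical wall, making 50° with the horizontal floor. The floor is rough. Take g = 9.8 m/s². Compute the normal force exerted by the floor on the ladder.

ΣF_y = 0: N_floor = 40.6×9.8 = 397.88 N.

N_floor ≈ 398 N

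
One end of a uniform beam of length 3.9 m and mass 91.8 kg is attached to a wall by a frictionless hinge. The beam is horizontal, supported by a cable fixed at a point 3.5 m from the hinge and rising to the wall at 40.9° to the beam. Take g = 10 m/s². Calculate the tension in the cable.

Take torques about the hinge: T sin 40.9° · 3.5 = 91.8×10×1.95 = 1790.1 N·m.
So T = 1790.1 / (0.6547 × 3.5) = 781.16 N.

T ≈ 781 N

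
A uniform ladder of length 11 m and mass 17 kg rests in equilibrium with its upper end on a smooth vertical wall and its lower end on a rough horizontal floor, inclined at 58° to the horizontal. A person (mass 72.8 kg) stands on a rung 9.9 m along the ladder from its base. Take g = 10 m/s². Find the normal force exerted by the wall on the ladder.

N_wall ≈ 463 N

Torques about the foot: N_wall · 11 sin 58° = 17×10×5.5 cos 58° + 72.8×10×9.9 cos 58° → N_wall = 462.53 N.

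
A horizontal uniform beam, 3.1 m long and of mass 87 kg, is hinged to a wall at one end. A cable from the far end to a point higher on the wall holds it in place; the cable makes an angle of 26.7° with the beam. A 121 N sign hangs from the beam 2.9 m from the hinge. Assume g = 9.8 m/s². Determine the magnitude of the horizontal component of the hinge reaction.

H_x ≈ 1070 N

Take torques about the hinge: T sin 26.7° · 3.1 = 87×9.8×1.55 + 121×2.9 = 1672.4 N·m.
So T = 1672.4 / (0.4493 × 3.1) = 1200.7 N.
ΣF_x = 0: H_x = T cos 26.7° = 1072.7 N.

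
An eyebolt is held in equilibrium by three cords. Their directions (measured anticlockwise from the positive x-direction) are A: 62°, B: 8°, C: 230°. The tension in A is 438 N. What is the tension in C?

T_C ≈ 530 N

Resolve: ΣF_x = 438 cos 62° + T_B cos 8° + T_C cos 230° = 0.
        ΣF_y = 438 sin 62° + T_B sin 8° + T_C sin 230° = 0.
The known terms sum to (205.6, 386.7) N, so 0.9903 T_B − 0.6428 T_C = -205.6 and 0.1392 T_B − 0.7660 T_C = -386.7.
Solving simultaneously: T_B = 136.1 N, T_C = 529.6 N.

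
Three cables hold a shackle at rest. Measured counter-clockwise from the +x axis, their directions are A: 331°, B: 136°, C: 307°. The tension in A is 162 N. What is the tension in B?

Resolve: ΣF_x = 162 cos 331° + T_B cos 136° + T_C cos 307° = 0.
        ΣF_y = 162 sin 331° + T_B sin 136° + T_C sin 307° = 0.
The known terms sum to (141.7, -78.54) N, so -0.7193 T_B + 0.6018 T_C = -141.7 and 0.6947 T_B − 0.7986 T_C = 78.54.
Solving simultaneously: T_B = 421.2 N, T_C = 268 N.

T_B ≈ 421 N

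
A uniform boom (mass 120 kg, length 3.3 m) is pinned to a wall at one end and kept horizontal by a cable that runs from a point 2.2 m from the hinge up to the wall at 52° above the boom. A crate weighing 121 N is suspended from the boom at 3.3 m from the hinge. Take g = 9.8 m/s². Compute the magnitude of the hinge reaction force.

|H| ≈ 863 N

Take torques about the hinge: T sin 52° · 2.2 = 120×9.8×1.65 + 121×3.3 = 2339.7 N·m.
So T = 2339.7 / (0.7880 × 2.2) = 1349.6 N.
ΣF_x = 0: H_x = T cos 52° = 830.9 N.
ΣF_y = 0: H_y = (120×9.8 + 121) − T sin 52° = 1297 − 1063.5 = 233.5 N.
|H| = √(H_x² + H_y²) = √((830.9)² + (233.5)²) = 863.08 N.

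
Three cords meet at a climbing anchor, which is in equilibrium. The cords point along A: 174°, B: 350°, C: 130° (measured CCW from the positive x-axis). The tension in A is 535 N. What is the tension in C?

T_C ≈ 58.1 N

Resolve: ΣF_x = 535 cos 174° + T_B cos 350° + T_C cos 130° = 0.
        ΣF_y = 535 sin 174° + T_B sin 350° + T_C sin 130° = 0.
The known terms sum to (-532.1, 55.92) N, so 0.9848 T_B − 0.6428 T_C = 532.1 and -0.1736 T_B + 0.7660 T_C = -55.92.
Solving simultaneously: T_B = 578.2 N, T_C = 58.06 N.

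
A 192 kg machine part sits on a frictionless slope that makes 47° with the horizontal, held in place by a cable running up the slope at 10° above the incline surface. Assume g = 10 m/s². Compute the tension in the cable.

T ≈ 1430 N

Take axes along and perpendicular to the incline. Weight components: W sin 47° = 1404 N down-slope, W cos 47° = 1309 N into the surface.
Along incline: T cos 10° = W sin 47° → T = 1426 N.
Perpendicular: N = W cos 47° − T sin 10° = 1062 N.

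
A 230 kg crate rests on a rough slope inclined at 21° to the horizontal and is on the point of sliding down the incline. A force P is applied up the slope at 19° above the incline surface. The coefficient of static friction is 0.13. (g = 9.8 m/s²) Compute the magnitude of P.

P ≈ 591 N

On the verge of sliding down the incline, friction equals μN and acts up the slope.
Perpendicular: N + P sin 19° = W cos 21° = 2104 N.
Along incline: P cos 19° + μN = W sin 21° with W sin 21° = 807.8 N.
Solving the pair for P and N: P = 591.5 N, N = 1912 N (and f = μN = 248.5 N).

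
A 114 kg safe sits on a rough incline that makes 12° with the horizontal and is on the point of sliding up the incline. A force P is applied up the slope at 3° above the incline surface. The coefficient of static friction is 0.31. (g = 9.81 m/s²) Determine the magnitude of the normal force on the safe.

On the verge of sliding up the incline, friction equals μN and acts down the slope.
Perpendicular: N + P sin 3° = W cos 12° = 1094 N.
Along incline: P cos 3° = W sin 12° + μN  with W sin 12° = 232.5 N.
Solving the pair for P and N: P = 563.3 N, N = 1064 N (and f = μN = 330 N).

N ≈ 1060 N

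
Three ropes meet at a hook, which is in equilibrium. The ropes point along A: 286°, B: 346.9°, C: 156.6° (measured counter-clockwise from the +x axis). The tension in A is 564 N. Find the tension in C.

T_C ≈ 2760 N

Resolve: ΣF_x = 564 cos 286° + T_B cos 346.9° + T_C cos 156.6° = 0.
        ΣF_y = 564 sin 286° + T_B sin 346.9° + T_C sin 156.6° = 0.
The known terms sum to (155.5, -542.2) N, so 0.9740 T_B − 0.9178 T_C = -155.5 and -0.2267 T_B + 0.3971 T_C = 542.2.
Solving simultaneously: T_B = 2437 N, T_C = 2756 N.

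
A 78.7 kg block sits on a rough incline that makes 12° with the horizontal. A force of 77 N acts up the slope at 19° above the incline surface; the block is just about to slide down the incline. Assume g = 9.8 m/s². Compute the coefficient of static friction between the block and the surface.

μ ≈ 0.120

On the verge of sliding down the incline, friction is at its maximum μN and acts up the slope.
Perpendicular to incline: N = W cos 12° − P sin 19° = 754.4 − 25.07 = 729.3 N.
Along incline: P cos 19° + μN = W sin 12° → μ = (W sin 12° − P cos 19°) / N = 0.12.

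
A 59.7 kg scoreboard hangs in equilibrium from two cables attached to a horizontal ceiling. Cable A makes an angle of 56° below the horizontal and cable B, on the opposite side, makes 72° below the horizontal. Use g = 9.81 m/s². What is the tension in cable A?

T_A ≈ 230 N

Weight W = 59.7 × 9.81 = 585.7 N acts straight down.
Horizontal: T_A cos 56° = T_B cos 72°  →  T_B = 1.81 T_A.
Vertical: T_A sin 56° + T_B sin 72° = 585.7.
Substituting the horizontal relation into the vertical equation gives 2.55 T_A = 585.7, so T_A = 229.7 N.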